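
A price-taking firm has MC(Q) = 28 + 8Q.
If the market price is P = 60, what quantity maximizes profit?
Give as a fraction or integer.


In perfect competition, profit is maximized where P = MC.
60 = 28 + 8Q
32 = 8Q
Q* = 32/8 = 4

4


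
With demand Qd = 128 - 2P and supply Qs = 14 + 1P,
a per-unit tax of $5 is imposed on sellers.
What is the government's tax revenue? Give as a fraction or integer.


With tax on sellers, new supply: Qs' = 14 + 1(P - 5)
= 9 + 1P
New equilibrium quantity:
Q_new = 146/3
Tax revenue = tax * Q_new = 5 * 146/3 = 730/3

730/3


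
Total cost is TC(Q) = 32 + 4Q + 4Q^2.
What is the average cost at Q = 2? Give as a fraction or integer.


TC(2) = 32 + 4*2 + 4*2^2
TC(2) = 32 + 8 + 16 = 56
AC = TC/Q = 56/2 = 28

28


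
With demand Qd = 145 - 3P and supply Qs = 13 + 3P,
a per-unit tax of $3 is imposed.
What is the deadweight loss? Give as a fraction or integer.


Pre-tax equilibrium quantity: Q* = 79
Post-tax equilibrium quantity: Q_tax = 149/2
Reduction in quantity: Q* - Q_tax = 9/2
DWL = (1/2) * tax * (Q* - Q_tax)
DWL = (1/2) * 3 * 9/2 = 27/4

27/4


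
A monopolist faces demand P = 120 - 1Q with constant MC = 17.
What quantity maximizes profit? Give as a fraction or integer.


TR = P*Q = (120 - 1Q)Q = 120Q - 1Q^2
MR = dTR/dQ = 120 - 2Q
Set MR = MC:
120 - 2Q = 17
103 = 2Q
Q* = 103/2 = 103/2

103/2


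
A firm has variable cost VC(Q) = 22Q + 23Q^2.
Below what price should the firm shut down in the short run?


AVC(Q) = VC(Q)/Q = 22 + 23Q
AVC is increasing in Q, so minimum AVC is at Q -> 0+.
Min AVC = 22
The firm should shut down if P < 22.

22


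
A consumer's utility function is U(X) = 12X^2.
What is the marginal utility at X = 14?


MU = dU/dX = 12*2*X^(2-1)
MU = 24*X^1
At X = 14:
MU = 24 * 14^1
MU = 24 * 14 = 336

336


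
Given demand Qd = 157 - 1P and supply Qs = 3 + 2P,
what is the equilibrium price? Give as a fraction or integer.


At equilibrium, Qd = Qs.
157 - 1P = 3 + 2P
157 - 3 = 1P + 2P
154 = 3P
P* = 154/3 = 154/3

154/3


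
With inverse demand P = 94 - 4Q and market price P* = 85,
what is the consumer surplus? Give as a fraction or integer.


Maximum willingness to pay (at Q=0): P_max = 94
Quantity demanded at P* = 85:
Q* = (94 - 85)/4 = 9/4
CS = (1/2) * Q* * (P_max - P*)
CS = (1/2) * 9/4 * (94 - 85)
CS = (1/2) * 9/4 * 9 = 81/8

81/8


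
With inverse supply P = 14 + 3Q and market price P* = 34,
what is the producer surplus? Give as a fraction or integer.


Minimum supply price (at Q=0): P_min = 14
Quantity supplied at P* = 34:
Q* = (34 - 14)/3 = 20/3
PS = (1/2) * Q* * (P* - P_min)
PS = (1/2) * 20/3 * (34 - 14)
PS = (1/2) * 20/3 * 20 = 200/3

200/3


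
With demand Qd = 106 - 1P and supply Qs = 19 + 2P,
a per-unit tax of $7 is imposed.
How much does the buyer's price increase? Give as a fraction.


With a per-unit tax, the buyer's price increase depends on relative slopes.
Supply slope: d = 2, Demand slope: b = 1
Buyer's price increase = d * tax / (b + d)
= 2 * 7 / (1 + 2)
= 14 / 3 = 14/3

14/3


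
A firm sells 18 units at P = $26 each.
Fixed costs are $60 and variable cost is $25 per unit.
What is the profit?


Total Revenue = P * Q = 26 * 18 = $468
Total Cost = FC + VC*Q = 60 + 25*18 = $510
Profit = TR - TC = 468 - 510 = $-42

$-42


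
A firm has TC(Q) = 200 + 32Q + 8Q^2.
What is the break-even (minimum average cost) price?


AC(Q) = 200/Q + 32 + 8Q
To minimize: dAC/dQ = -200/Q^2 + 8 = 0
Q^2 = 200/8 = 25
Q* = 5
Min AC = 200/5 + 32 + 8*5
Min AC = 40 + 32 + 40 = 112

112


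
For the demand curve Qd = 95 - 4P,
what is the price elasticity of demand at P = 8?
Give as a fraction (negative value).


dQ/dP = -4
At P = 8: Q = 95 - 4*8 = 63
E = (dQ/dP)(P/Q) = (-4)(8/63) = -32/63

-32/63


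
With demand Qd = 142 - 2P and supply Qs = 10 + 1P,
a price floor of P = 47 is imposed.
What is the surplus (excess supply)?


At P = 47:
Qd = 142 - 2*47 = 48
Qs = 10 + 1*47 = 57
Surplus = Qs - Qd = 57 - 48 = 9

9


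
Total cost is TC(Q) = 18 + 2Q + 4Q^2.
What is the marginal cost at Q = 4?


MC = dTC/dQ = 2 + 2*4*Q
At Q = 4:
MC = 2 + 8*4
MC = 2 + 32 = 34

34


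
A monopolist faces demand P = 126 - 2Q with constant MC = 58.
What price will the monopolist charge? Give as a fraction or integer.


MR = 126 - 4Q
Set MR = MC: 126 - 4Q = 58
Q* = 17
Substitute into demand:
P* = 126 - 2*17 = 92

92


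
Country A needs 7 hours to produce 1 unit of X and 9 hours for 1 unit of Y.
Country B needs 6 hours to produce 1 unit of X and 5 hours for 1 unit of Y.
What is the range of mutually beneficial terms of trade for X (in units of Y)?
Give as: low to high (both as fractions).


Opportunity cost of X for Country A = hours_X / hours_Y = 7/9 = 7/9 units of Y
Opportunity cost of X for Country B = hours_X / hours_Y = 6/5 = 6/5 units of Y
Terms of trade must be between the two opportunity costs.
Range: 7/9 to 6/5

7/9 to 6/5


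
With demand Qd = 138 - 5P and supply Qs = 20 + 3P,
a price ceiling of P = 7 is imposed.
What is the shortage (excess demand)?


At P = 7:
Qd = 138 - 5*7 = 103
Qs = 20 + 3*7 = 41
Shortage = Qd - Qs = 103 - 41 = 62

62


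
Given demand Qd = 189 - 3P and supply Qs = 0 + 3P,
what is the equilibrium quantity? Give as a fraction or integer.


First find equilibrium price:
189 - 3P = 0 + 3P
P* = 189/6 = 63/2
Then substitute into demand:
Q* = 189 - 3 * 63/2 = 189/2

189/2


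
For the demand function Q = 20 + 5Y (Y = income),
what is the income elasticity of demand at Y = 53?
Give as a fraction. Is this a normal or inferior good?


dQ/dY = 5
At Y = 53: Q = 20 + 5*53 = 285
Ey = (dQ/dY)(Y/Q) = 5 * 53 / 285 = 53/57
Since Ey > 0, this is a normal good.

53/57 (normal good)


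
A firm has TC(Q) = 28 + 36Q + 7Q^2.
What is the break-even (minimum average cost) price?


AC(Q) = 28/Q + 36 + 7Q
To minimize: dAC/dQ = -28/Q^2 + 7 = 0
Q^2 = 28/7 = 4
Q* = 2
Min AC = 28/2 + 36 + 7*2
Min AC = 14 + 36 + 14 = 64

64


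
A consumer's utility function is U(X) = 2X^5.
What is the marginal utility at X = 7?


MU = dU/dX = 2*5*X^(5-1)
MU = 10*X^4
At X = 7:
MU = 10 * 7^4
MU = 10 * 2401 = 24010

24010


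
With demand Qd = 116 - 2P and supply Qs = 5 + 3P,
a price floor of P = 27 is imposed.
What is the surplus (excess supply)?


At P = 27:
Qd = 116 - 2*27 = 62
Qs = 5 + 3*27 = 86
Surplus = Qs - Qd = 86 - 62 = 24

24


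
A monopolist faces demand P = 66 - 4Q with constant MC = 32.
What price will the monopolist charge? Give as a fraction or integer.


MR = 66 - 8Q
Set MR = MC: 66 - 8Q = 32
Q* = 17/4
Substitute into demand:
P* = 66 - 4*17/4 = 49

49


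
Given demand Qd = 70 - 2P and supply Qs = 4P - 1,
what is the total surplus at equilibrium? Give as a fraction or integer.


Find equilibrium: 70 - 2P = 4P - 1
70 + 1 = 6P
P* = 71/6 = 71/6
Q* = 4*71/6 - 1 = 139/3
Inverse demand: P = 35 - Q/2, so P_max = 35
Inverse supply: P = 1/4 + Q/4, so P_min = 1/4
CS = (1/2) * 139/3 * (35 - 71/6) = 19321/36
PS = (1/2) * 139/3 * (71/6 - 1/4) = 19321/72
TS = CS + PS = 19321/36 + 19321/72 = 19321/24

19321/24


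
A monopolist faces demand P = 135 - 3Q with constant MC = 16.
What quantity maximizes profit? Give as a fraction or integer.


TR = P*Q = (135 - 3Q)Q = 135Q - 3Q^2
MR = dTR/dQ = 135 - 6Q
Set MR = MC:
135 - 6Q = 16
119 = 6Q
Q* = 119/6 = 119/6

119/6


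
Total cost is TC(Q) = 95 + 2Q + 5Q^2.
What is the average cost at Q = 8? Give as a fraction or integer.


TC(8) = 95 + 2*8 + 5*8^2
TC(8) = 95 + 16 + 320 = 431
AC = TC/Q = 431/8 = 431/8

431/8


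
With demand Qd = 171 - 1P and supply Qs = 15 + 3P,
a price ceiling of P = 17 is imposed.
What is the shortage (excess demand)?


At P = 17:
Qd = 171 - 1*17 = 154
Qs = 15 + 3*17 = 66
Shortage = Qd - Qs = 154 - 66 = 88

88


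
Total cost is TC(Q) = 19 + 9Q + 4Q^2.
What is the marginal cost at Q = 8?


MC = dTC/dQ = 9 + 2*4*Q
At Q = 8:
MC = 9 + 8*8
MC = 9 + 64 = 73

73


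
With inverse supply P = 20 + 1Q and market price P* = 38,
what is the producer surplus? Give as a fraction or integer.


Minimum supply price (at Q=0): P_min = 20
Quantity supplied at P* = 38:
Q* = (38 - 20)/1 = 18
PS = (1/2) * Q* * (P* - P_min)
PS = (1/2) * 18 * (38 - 20)
PS = (1/2) * 18 * 18 = 162

162


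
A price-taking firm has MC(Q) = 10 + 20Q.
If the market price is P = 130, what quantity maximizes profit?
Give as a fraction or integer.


In perfect competition, profit is maximized where P = MC.
130 = 10 + 20Q
120 = 20Q
Q* = 120/20 = 6

6


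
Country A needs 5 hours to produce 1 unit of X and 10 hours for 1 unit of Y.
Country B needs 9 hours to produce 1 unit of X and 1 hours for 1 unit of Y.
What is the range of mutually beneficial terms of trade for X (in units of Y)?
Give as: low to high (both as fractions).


Opportunity cost of X for Country A = hours_X / hours_Y = 5/10 = 1/2 units of Y
Opportunity cost of X for Country B = hours_X / hours_Y = 9/1 = 9 units of Y
Terms of trade must be between the two opportunity costs.
Range: 1/2 to 9

1/2 to 9


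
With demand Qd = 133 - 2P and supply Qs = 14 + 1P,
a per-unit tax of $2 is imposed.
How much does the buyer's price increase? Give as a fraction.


With a per-unit tax, the buyer's price increase depends on relative slopes.
Supply slope: d = 1, Demand slope: b = 2
Buyer's price increase = d * tax / (b + d)
= 1 * 2 / (2 + 1)
= 2 / 3 = 2/3

2/3


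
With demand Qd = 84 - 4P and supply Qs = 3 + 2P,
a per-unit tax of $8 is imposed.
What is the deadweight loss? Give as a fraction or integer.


Pre-tax equilibrium quantity: Q* = 30
Post-tax equilibrium quantity: Q_tax = 58/3
Reduction in quantity: Q* - Q_tax = 32/3
DWL = (1/2) * tax * (Q* - Q_tax)
DWL = (1/2) * 8 * 32/3 = 128/3

128/3


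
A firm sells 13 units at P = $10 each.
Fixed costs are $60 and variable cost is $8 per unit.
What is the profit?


Total Revenue = P * Q = 10 * 13 = $130
Total Cost = FC + VC*Q = 60 + 8*13 = $164
Profit = TR - TC = 130 - 164 = $-34

$-34


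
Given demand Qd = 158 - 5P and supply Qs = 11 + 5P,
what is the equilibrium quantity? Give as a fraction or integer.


First find equilibrium price:
158 - 5P = 11 + 5P
P* = 147/10 = 147/10
Then substitute into demand:
Q* = 158 - 5 * 147/10 = 169/2

169/2


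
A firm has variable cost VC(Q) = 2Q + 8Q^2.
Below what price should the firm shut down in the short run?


AVC(Q) = VC(Q)/Q = 2 + 8Q
AVC is increasing in Q, so minimum AVC is at Q -> 0+.
Min AVC = 2
The firm should shut down if P < 2.

2


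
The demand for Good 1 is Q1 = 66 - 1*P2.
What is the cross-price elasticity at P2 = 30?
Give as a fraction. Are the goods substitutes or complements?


dQ1/dP2 = -1
At P2 = 30: Q1 = 66 - 1*30 = 36
Exy = (dQ1/dP2)(P2/Q1) = -1 * 30 / 36 = -5/6
Since Exy < 0, the goods are complements.

-5/6 (complements)


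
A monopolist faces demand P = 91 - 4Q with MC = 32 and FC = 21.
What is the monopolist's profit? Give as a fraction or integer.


MR = MC: 91 - 8Q = 32
Q* = 59/8
P* = 91 - 4*59/8 = 123/2
Profit = (P* - MC)*Q* - FC
= (123/2 - 32)*59/8 - 21
= 59/2*59/8 - 21
= 3481/16 - 21 = 3145/16

3145/16


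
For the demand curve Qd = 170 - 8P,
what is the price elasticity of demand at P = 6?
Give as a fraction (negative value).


dQ/dP = -8
At P = 6: Q = 170 - 8*6 = 122
E = (dQ/dP)(P/Q) = (-8)(6/122) = -24/61

-24/61


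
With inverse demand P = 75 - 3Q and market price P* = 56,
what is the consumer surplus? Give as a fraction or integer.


Maximum willingness to pay (at Q=0): P_max = 75
Quantity demanded at P* = 56:
Q* = (75 - 56)/3 = 19/3
CS = (1/2) * Q* * (P_max - P*)
CS = (1/2) * 19/3 * (75 - 56)
CS = (1/2) * 19/3 * 19 = 361/6

361/6


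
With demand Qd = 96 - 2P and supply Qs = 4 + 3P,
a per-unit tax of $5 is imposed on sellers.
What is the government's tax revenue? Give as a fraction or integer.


With tax on sellers, new supply: Qs' = 4 + 3(P - 5)
= 3P - 11
New equilibrium quantity:
Q_new = 266/5
Tax revenue = tax * Q_new = 5 * 266/5 = 266

266


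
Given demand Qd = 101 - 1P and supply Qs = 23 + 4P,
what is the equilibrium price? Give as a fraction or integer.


At equilibrium, Qd = Qs.
101 - 1P = 23 + 4P
101 - 23 = 1P + 4P
78 = 5P
P* = 78/5 = 78/5

78/5


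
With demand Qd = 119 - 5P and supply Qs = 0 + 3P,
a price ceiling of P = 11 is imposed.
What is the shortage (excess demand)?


At P = 11:
Qd = 119 - 5*11 = 64
Qs = 0 + 3*11 = 33
Shortage = Qd - Qs = 64 - 33 = 31

31


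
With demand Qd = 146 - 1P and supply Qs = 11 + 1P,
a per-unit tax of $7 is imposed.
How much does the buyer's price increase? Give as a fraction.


With a per-unit tax, the buyer's price increase depends on relative slopes.
Supply slope: d = 1, Demand slope: b = 1
Buyer's price increase = d * tax / (b + d)
= 1 * 7 / (1 + 1)
= 7 / 2 = 7/2

7/2


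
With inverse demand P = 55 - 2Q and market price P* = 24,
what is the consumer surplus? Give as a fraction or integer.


Maximum willingness to pay (at Q=0): P_max = 55
Quantity demanded at P* = 24:
Q* = (55 - 24)/2 = 31/2
CS = (1/2) * Q* * (P_max - P*)
CS = (1/2) * 31/2 * (55 - 24)
CS = (1/2) * 31/2 * 31 = 961/4

961/4


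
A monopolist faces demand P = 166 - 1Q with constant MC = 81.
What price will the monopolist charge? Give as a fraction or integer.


MR = 166 - 2Q
Set MR = MC: 166 - 2Q = 81
Q* = 85/2
Substitute into demand:
P* = 166 - 1*85/2 = 247/2

247/2


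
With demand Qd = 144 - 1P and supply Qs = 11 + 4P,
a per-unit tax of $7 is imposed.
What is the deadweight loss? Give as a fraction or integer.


Pre-tax equilibrium quantity: Q* = 587/5
Post-tax equilibrium quantity: Q_tax = 559/5
Reduction in quantity: Q* - Q_tax = 28/5
DWL = (1/2) * tax * (Q* - Q_tax)
DWL = (1/2) * 7 * 28/5 = 98/5

98/5


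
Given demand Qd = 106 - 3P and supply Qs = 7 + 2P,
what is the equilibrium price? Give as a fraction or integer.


At equilibrium, Qd = Qs.
106 - 3P = 7 + 2P
106 - 7 = 3P + 2P
99 = 5P
P* = 99/5 = 99/5

99/5


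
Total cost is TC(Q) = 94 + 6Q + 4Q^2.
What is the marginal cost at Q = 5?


MC = dTC/dQ = 6 + 2*4*Q
At Q = 5:
MC = 6 + 8*5
MC = 6 + 40 = 46

46


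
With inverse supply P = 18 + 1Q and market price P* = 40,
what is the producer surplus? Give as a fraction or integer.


Minimum supply price (at Q=0): P_min = 18
Quantity supplied at P* = 40:
Q* = (40 - 18)/1 = 22
PS = (1/2) * Q* * (P* - P_min)
PS = (1/2) * 22 * (40 - 18)
PS = (1/2) * 22 * 22 = 242

242


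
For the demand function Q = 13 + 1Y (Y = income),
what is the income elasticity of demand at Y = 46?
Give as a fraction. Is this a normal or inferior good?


dQ/dY = 1
At Y = 46: Q = 13 + 1*46 = 59
Ey = (dQ/dY)(Y/Q) = 1 * 46 / 59 = 46/59
Since Ey > 0, this is a normal good.

46/59 (normal good)


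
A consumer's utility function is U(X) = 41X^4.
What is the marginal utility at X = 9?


MU = dU/dX = 41*4*X^(4-1)
MU = 164*X^3
At X = 9:
MU = 164 * 9^3
MU = 164 * 729 = 119556

119556


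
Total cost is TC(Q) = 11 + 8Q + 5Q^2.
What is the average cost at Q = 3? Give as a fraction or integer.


TC(3) = 11 + 8*3 + 5*3^2
TC(3) = 11 + 24 + 45 = 80
AC = TC/Q = 80/3 = 80/3

80/3


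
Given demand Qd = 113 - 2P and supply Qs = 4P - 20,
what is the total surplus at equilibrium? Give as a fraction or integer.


Find equilibrium: 113 - 2P = 4P - 20
113 + 20 = 6P
P* = 133/6 = 133/6
Q* = 4*133/6 - 20 = 206/3
Inverse demand: P = 113/2 - Q/2, so P_max = 113/2
Inverse supply: P = 5 + Q/4, so P_min = 5
CS = (1/2) * 206/3 * (113/2 - 133/6) = 10609/9
PS = (1/2) * 206/3 * (133/6 - 5) = 10609/18
TS = CS + PS = 10609/9 + 10609/18 = 10609/6

10609/6


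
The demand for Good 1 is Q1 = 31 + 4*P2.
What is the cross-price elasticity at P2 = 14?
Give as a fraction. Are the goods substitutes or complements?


dQ1/dP2 = 4
At P2 = 14: Q1 = 31 + 4*14 = 87
Exy = (dQ1/dP2)(P2/Q1) = 4 * 14 / 87 = 56/87
Since Exy > 0, the goods are substitutes.

56/87 (substitutes)


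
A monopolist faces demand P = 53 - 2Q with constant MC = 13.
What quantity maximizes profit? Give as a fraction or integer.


TR = P*Q = (53 - 2Q)Q = 53Q - 2Q^2
MR = dTR/dQ = 53 - 4Q
Set MR = MC:
53 - 4Q = 13
40 = 4Q
Q* = 40/4 = 10

10


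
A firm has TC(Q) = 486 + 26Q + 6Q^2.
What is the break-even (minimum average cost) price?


AC(Q) = 486/Q + 26 + 6Q
To minimize: dAC/dQ = -486/Q^2 + 6 = 0
Q^2 = 486/6 = 81
Q* = 9
Min AC = 486/9 + 26 + 6*9
Min AC = 54 + 26 + 54 = 134

134


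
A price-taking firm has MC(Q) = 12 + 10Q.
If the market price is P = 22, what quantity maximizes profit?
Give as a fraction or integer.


In perfect competition, profit is maximized where P = MC.
22 = 12 + 10Q
10 = 10Q
Q* = 10/10 = 1

1


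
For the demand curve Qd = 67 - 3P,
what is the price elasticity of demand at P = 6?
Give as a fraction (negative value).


dQ/dP = -3
At P = 6: Q = 67 - 3*6 = 49
E = (dQ/dP)(P/Q) = (-3)(6/49) = -18/49

-18/49


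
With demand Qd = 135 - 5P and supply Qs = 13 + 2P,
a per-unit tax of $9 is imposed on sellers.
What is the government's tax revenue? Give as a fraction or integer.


With tax on sellers, new supply: Qs' = 13 + 2(P - 9)
= 2P - 5
New equilibrium quantity:
Q_new = 35
Tax revenue = tax * Q_new = 9 * 35 = 315

315


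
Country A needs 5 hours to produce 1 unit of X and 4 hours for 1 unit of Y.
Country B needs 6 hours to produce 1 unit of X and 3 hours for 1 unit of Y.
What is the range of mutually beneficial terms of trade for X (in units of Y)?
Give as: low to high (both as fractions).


Opportunity cost of X for Country A = hours_X / hours_Y = 5/4 = 5/4 units of Y
Opportunity cost of X for Country B = hours_X / hours_Y = 6/3 = 2 units of Y
Terms of trade must be between the two opportunity costs.
Range: 5/4 to 2

5/4 to 2


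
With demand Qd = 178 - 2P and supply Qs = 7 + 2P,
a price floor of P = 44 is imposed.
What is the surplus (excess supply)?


At P = 44:
Qd = 178 - 2*44 = 90
Qs = 7 + 2*44 = 95
Surplus = Qs - Qd = 95 - 90 = 5

5


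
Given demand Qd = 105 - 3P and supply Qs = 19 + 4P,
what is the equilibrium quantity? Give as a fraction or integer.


First find equilibrium price:
105 - 3P = 19 + 4P
P* = 86/7 = 86/7
Then substitute into demand:
Q* = 105 - 3 * 86/7 = 477/7

477/7


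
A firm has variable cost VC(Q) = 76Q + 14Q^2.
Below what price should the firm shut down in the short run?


AVC(Q) = VC(Q)/Q = 76 + 14Q
AVC is increasing in Q, so minimum AVC is at Q -> 0+.
Min AVC = 76
The firm should shut down if P < 76.

76


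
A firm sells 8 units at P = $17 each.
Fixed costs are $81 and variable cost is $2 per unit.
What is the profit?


Total Revenue = P * Q = 17 * 8 = $136
Total Cost = FC + VC*Q = 81 + 2*8 = $97
Profit = TR - TC = 136 - 97 = $39

$39


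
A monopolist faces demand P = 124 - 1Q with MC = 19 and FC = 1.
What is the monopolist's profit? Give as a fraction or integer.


MR = MC: 124 - 2Q = 19
Q* = 105/2
P* = 124 - 1*105/2 = 143/2
Profit = (P* - MC)*Q* - FC
= (143/2 - 19)*105/2 - 1
= 105/2*105/2 - 1
= 11025/4 - 1 = 11021/4

11021/4


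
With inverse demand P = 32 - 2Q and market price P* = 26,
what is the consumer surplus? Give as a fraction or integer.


Maximum willingness to pay (at Q=0): P_max = 32
Quantity demanded at P* = 26:
Q* = (32 - 26)/2 = 3
CS = (1/2) * Q* * (P_max - P*)
CS = (1/2) * 3 * (32 - 26)
CS = (1/2) * 3 * 6 = 9

9


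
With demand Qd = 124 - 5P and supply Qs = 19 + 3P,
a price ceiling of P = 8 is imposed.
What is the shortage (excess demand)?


At P = 8:
Qd = 124 - 5*8 = 84
Qs = 19 + 3*8 = 43
Shortage = Qd - Qs = 84 - 43 = 41

41


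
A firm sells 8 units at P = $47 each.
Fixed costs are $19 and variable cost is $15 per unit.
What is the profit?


Total Revenue = P * Q = 47 * 8 = $376
Total Cost = FC + VC*Q = 19 + 15*8 = $139
Profit = TR - TC = 376 - 139 = $237

$237


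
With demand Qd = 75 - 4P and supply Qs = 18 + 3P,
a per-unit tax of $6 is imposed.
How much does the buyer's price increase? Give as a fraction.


With a per-unit tax, the buyer's price increase depends on relative slopes.
Supply slope: d = 3, Demand slope: b = 4
Buyer's price increase = d * tax / (b + d)
= 3 * 6 / (4 + 3)
= 18 / 7 = 18/7

18/7


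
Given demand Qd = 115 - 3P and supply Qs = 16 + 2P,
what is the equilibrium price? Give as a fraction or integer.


At equilibrium, Qd = Qs.
115 - 3P = 16 + 2P
115 - 16 = 3P + 2P
99 = 5P
P* = 99/5 = 99/5

99/5


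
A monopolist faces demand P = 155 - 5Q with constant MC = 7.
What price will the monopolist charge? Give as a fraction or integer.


MR = 155 - 10Q
Set MR = MC: 155 - 10Q = 7
Q* = 74/5
Substitute into demand:
P* = 155 - 5*74/5 = 81

81


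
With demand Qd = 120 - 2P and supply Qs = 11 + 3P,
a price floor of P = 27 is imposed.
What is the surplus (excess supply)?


At P = 27:
Qd = 120 - 2*27 = 66
Qs = 11 + 3*27 = 92
Surplus = Qs - Qd = 92 - 66 = 26

26


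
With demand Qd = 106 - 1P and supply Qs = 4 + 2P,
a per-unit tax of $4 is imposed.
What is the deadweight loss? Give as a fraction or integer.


Pre-tax equilibrium quantity: Q* = 72
Post-tax equilibrium quantity: Q_tax = 208/3
Reduction in quantity: Q* - Q_tax = 8/3
DWL = (1/2) * tax * (Q* - Q_tax)
DWL = (1/2) * 4 * 8/3 = 16/3

16/3


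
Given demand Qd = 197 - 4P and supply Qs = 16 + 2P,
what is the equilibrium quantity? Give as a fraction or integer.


First find equilibrium price:
197 - 4P = 16 + 2P
P* = 181/6 = 181/6
Then substitute into demand:
Q* = 197 - 4 * 181/6 = 229/3

229/3


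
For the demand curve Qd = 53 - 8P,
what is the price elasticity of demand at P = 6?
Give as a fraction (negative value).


dQ/dP = -8
At P = 6: Q = 53 - 8*6 = 5
E = (dQ/dP)(P/Q) = (-8)(6/5) = -48/5

-48/5


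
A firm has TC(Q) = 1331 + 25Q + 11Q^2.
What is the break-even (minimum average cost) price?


AC(Q) = 1331/Q + 25 + 11Q
To minimize: dAC/dQ = -1331/Q^2 + 11 = 0
Q^2 = 1331/11 = 121
Q* = 11
Min AC = 1331/11 + 25 + 11*11
Min AC = 121 + 25 + 121 = 267

267


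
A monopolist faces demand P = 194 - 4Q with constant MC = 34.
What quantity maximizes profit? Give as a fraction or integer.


TR = P*Q = (194 - 4Q)Q = 194Q - 4Q^2
MR = dTR/dQ = 194 - 8Q
Set MR = MC:
194 - 8Q = 34
160 = 8Q
Q* = 160/8 = 20

20


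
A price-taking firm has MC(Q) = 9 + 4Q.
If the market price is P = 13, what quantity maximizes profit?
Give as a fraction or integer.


In perfect competition, profit is maximized where P = MC.
13 = 9 + 4Q
4 = 4Q
Q* = 4/4 = 1

1


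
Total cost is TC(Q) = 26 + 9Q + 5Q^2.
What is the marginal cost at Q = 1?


MC = dTC/dQ = 9 + 2*5*Q
At Q = 1:
MC = 9 + 10*1
MC = 9 + 10 = 19

19


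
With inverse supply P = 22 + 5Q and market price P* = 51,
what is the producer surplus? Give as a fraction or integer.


Minimum supply price (at Q=0): P_min = 22
Quantity supplied at P* = 51:
Q* = (51 - 22)/5 = 29/5
PS = (1/2) * Q* * (P* - P_min)
PS = (1/2) * 29/5 * (51 - 22)
PS = (1/2) * 29/5 * 29 = 841/10

841/10


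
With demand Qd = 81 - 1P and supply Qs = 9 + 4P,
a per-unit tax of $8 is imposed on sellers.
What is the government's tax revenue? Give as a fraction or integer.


With tax on sellers, new supply: Qs' = 9 + 4(P - 8)
= 4P - 23
New equilibrium quantity:
Q_new = 301/5
Tax revenue = tax * Q_new = 8 * 301/5 = 2408/5

2408/5


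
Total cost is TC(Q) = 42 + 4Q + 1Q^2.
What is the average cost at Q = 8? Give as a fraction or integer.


TC(8) = 42 + 4*8 + 1*8^2
TC(8) = 42 + 32 + 64 = 138
AC = TC/Q = 138/8 = 69/4

69/4


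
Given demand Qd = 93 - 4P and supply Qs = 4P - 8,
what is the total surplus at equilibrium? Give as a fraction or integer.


Find equilibrium: 93 - 4P = 4P - 8
93 + 8 = 8P
P* = 101/8 = 101/8
Q* = 4*101/8 - 8 = 85/2
Inverse demand: P = 93/4 - Q/4, so P_max = 93/4
Inverse supply: P = 2 + Q/4, so P_min = 2
CS = (1/2) * 85/2 * (93/4 - 101/8) = 7225/32
PS = (1/2) * 85/2 * (101/8 - 2) = 7225/32
TS = CS + PS = 7225/32 + 7225/32 = 7225/16

7225/16


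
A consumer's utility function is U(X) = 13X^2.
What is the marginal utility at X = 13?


MU = dU/dX = 13*2*X^(2-1)
MU = 26*X^1
At X = 13:
MU = 26 * 13^1
MU = 26 * 13 = 338

338


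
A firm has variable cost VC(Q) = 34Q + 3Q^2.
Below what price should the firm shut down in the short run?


AVC(Q) = VC(Q)/Q = 34 + 3Q
AVC is increasing in Q, so minimum AVC is at Q -> 0+.
Min AVC = 34
The firm should shut down if P < 34.

34


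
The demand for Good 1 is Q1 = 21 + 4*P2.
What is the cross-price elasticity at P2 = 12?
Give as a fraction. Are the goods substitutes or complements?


dQ1/dP2 = 4
At P2 = 12: Q1 = 21 + 4*12 = 69
Exy = (dQ1/dP2)(P2/Q1) = 4 * 12 / 69 = 16/23
Since Exy > 0, the goods are substitutes.

16/23 (substitutes)


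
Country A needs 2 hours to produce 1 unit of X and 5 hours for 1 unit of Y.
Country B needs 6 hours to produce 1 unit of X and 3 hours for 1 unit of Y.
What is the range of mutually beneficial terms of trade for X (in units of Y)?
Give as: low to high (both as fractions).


Opportunity cost of X for Country A = hours_X / hours_Y = 2/5 = 2/5 units of Y
Opportunity cost of X for Country B = hours_X / hours_Y = 6/3 = 2 units of Y
Terms of trade must be between the two opportunity costs.
Range: 2/5 to 2

2/5 to 2


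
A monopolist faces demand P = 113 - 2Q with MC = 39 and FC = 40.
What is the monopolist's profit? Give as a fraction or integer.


MR = MC: 113 - 4Q = 39
Q* = 37/2
P* = 113 - 2*37/2 = 76
Profit = (P* - MC)*Q* - FC
= (76 - 39)*37/2 - 40
= 37*37/2 - 40
= 1369/2 - 40 = 1289/2

1289/2


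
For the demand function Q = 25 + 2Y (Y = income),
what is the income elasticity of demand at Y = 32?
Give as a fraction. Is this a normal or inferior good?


dQ/dY = 2
At Y = 32: Q = 25 + 2*32 = 89
Ey = (dQ/dY)(Y/Q) = 2 * 32 / 89 = 64/89
Since Ey > 0, this is a normal good.

64/89 (normal good)


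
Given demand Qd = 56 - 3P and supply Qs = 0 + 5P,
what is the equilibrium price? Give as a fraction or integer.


At equilibrium, Qd = Qs.
56 - 3P = 0 + 5P
56 - 0 = 3P + 5P
56 = 8P
P* = 56/8 = 7

7


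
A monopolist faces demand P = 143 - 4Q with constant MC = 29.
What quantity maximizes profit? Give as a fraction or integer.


TR = P*Q = (143 - 4Q)Q = 143Q - 4Q^2
MR = dTR/dQ = 143 - 8Q
Set MR = MC:
143 - 8Q = 29
114 = 8Q
Q* = 114/8 = 57/4

57/4


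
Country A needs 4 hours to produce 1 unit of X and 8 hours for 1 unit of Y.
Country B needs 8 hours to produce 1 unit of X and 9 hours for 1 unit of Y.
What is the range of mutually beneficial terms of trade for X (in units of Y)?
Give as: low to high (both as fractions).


Opportunity cost of X for Country A = hours_X / hours_Y = 4/8 = 1/2 units of Y
Opportunity cost of X for Country B = hours_X / hours_Y = 8/9 = 8/9 units of Y
Terms of trade must be between the two opportunity costs.
Range: 1/2 to 8/9

1/2 to 8/9


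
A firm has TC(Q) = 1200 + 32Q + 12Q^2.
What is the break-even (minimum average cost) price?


AC(Q) = 1200/Q + 32 + 12Q
To minimize: dAC/dQ = -1200/Q^2 + 12 = 0
Q^2 = 1200/12 = 100
Q* = 10
Min AC = 1200/10 + 32 + 12*10
Min AC = 120 + 32 + 120 = 272

272


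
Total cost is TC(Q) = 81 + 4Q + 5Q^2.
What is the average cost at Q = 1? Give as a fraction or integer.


TC(1) = 81 + 4*1 + 5*1^2
TC(1) = 81 + 4 + 5 = 90
AC = TC/Q = 90/1 = 90

90


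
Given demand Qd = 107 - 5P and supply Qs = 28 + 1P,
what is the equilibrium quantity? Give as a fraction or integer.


First find equilibrium price:
107 - 5P = 28 + 1P
P* = 79/6 = 79/6
Then substitute into demand:
Q* = 107 - 5 * 79/6 = 247/6

247/6


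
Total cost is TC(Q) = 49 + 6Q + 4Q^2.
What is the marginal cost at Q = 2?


MC = dTC/dQ = 6 + 2*4*Q
At Q = 2:
MC = 6 + 8*2
MC = 6 + 16 = 22

22


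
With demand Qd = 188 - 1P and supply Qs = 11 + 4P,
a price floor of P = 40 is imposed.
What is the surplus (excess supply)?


At P = 40:
Qd = 188 - 1*40 = 148
Qs = 11 + 4*40 = 171
Surplus = Qs - Qd = 171 - 148 = 23

23


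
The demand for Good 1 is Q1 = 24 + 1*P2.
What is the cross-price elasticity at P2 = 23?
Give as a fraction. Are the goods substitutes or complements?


dQ1/dP2 = 1
At P2 = 23: Q1 = 24 + 1*23 = 47
Exy = (dQ1/dP2)(P2/Q1) = 1 * 23 / 47 = 23/47
Since Exy > 0, the goods are substitutes.

23/47 (substitutes)


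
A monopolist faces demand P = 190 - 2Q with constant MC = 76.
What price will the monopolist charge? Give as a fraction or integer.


MR = 190 - 4Q
Set MR = MC: 190 - 4Q = 76
Q* = 57/2
Substitute into demand:
P* = 190 - 2*57/2 = 133

133


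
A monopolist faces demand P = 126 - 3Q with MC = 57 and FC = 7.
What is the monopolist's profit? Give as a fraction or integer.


MR = MC: 126 - 6Q = 57
Q* = 23/2
P* = 126 - 3*23/2 = 183/2
Profit = (P* - MC)*Q* - FC
= (183/2 - 57)*23/2 - 7
= 69/2*23/2 - 7
= 1587/4 - 7 = 1559/4

1559/4


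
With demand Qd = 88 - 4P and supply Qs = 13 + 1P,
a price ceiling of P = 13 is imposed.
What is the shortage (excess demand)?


At P = 13:
Qd = 88 - 4*13 = 36
Qs = 13 + 1*13 = 26
Shortage = Qd - Qs = 36 - 26 = 10

10


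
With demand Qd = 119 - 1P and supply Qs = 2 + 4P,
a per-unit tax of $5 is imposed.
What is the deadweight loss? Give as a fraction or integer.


Pre-tax equilibrium quantity: Q* = 478/5
Post-tax equilibrium quantity: Q_tax = 458/5
Reduction in quantity: Q* - Q_tax = 4
DWL = (1/2) * tax * (Q* - Q_tax)
DWL = (1/2) * 5 * 4 = 10

10


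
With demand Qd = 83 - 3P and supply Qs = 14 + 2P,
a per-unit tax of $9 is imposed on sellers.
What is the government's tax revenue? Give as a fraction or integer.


With tax on sellers, new supply: Qs' = 14 + 2(P - 9)
= 2P - 4
New equilibrium quantity:
Q_new = 154/5
Tax revenue = tax * Q_new = 9 * 154/5 = 1386/5

1386/5


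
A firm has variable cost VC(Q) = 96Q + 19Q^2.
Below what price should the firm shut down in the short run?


AVC(Q) = VC(Q)/Q = 96 + 19Q
AVC is increasing in Q, so minimum AVC is at Q -> 0+.
Min AVC = 96
The firm should shut down if P < 96.

96


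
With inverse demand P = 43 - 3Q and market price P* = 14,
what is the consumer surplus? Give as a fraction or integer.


Maximum willingness to pay (at Q=0): P_max = 43
Quantity demanded at P* = 14:
Q* = (43 - 14)/3 = 29/3
CS = (1/2) * Q* * (P_max - P*)
CS = (1/2) * 29/3 * (43 - 14)
CS = (1/2) * 29/3 * 29 = 841/6

841/6


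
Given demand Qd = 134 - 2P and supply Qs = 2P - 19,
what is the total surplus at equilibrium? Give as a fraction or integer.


Find equilibrium: 134 - 2P = 2P - 19
134 + 19 = 4P
P* = 153/4 = 153/4
Q* = 2*153/4 - 19 = 115/2
Inverse demand: P = 67 - Q/2, so P_max = 67
Inverse supply: P = 19/2 + Q/2, so P_min = 19/2
CS = (1/2) * 115/2 * (67 - 153/4) = 13225/16
PS = (1/2) * 115/2 * (153/4 - 19/2) = 13225/16
TS = CS + PS = 13225/16 + 13225/16 = 13225/8

13225/8


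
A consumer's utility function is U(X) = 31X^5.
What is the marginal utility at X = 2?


MU = dU/dX = 31*5*X^(5-1)
MU = 155*X^4
At X = 2:
MU = 155 * 2^4
MU = 155 * 16 = 2480

2480


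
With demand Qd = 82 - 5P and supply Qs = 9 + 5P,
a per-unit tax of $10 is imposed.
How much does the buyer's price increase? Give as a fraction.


With a per-unit tax, the buyer's price increase depends on relative slopes.
Supply slope: d = 5, Demand slope: b = 5
Buyer's price increase = d * tax / (b + d)
= 5 * 10 / (5 + 5)
= 50 / 10 = 5

5


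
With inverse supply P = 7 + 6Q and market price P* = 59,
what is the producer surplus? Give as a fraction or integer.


Minimum supply price (at Q=0): P_min = 7
Quantity supplied at P* = 59:
Q* = (59 - 7)/6 = 26/3
PS = (1/2) * Q* * (P* - P_min)
PS = (1/2) * 26/3 * (59 - 7)
PS = (1/2) * 26/3 * 52 = 676/3

676/3


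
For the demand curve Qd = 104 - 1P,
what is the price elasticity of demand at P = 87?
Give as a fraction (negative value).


dQ/dP = -1
At P = 87: Q = 104 - 1*87 = 17
E = (dQ/dP)(P/Q) = (-1)(87/17) = -87/17

-87/17


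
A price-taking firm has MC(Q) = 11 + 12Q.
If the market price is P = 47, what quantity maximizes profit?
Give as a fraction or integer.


In perfect competition, profit is maximized where P = MC.
47 = 11 + 12Q
36 = 12Q
Q* = 36/12 = 3

3


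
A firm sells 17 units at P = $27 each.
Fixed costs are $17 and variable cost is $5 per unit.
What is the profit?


Total Revenue = P * Q = 27 * 17 = $459
Total Cost = FC + VC*Q = 17 + 5*17 = $102
Profit = TR - TC = 459 - 102 = $357

$357


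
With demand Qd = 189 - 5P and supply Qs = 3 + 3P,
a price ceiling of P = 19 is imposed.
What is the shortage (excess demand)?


At P = 19:
Qd = 189 - 5*19 = 94
Qs = 3 + 3*19 = 60
Shortage = Qd - Qs = 94 - 60 = 34

34


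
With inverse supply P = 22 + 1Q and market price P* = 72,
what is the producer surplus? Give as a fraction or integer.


Minimum supply price (at Q=0): P_min = 22
Quantity supplied at P* = 72:
Q* = (72 - 22)/1 = 50
PS = (1/2) * Q* * (P* - P_min)
PS = (1/2) * 50 * (72 - 22)
PS = (1/2) * 50 * 50 = 1250

1250


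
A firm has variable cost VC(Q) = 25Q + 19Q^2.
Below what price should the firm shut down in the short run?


AVC(Q) = VC(Q)/Q = 25 + 19Q
AVC is increasing in Q, so minimum AVC is at Q -> 0+.
Min AVC = 25
The firm should shut down if P < 25.

25


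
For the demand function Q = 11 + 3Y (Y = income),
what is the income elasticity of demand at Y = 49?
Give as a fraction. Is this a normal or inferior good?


dQ/dY = 3
At Y = 49: Q = 11 + 3*49 = 158
Ey = (dQ/dY)(Y/Q) = 3 * 49 / 158 = 147/158
Since Ey > 0, this is a normal good.

147/158 (normal good)


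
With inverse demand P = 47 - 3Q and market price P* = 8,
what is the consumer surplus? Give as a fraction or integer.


Maximum willingness to pay (at Q=0): P_max = 47
Quantity demanded at P* = 8:
Q* = (47 - 8)/3 = 13
CS = (1/2) * Q* * (P_max - P*)
CS = (1/2) * 13 * (47 - 8)
CS = (1/2) * 13 * 39 = 507/2

507/2


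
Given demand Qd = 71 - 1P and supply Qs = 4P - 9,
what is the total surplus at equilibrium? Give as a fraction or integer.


Find equilibrium: 71 - 1P = 4P - 9
71 + 9 = 5P
P* = 80/5 = 16
Q* = 4*16 - 9 = 55
Inverse demand: P = 71 - Q/1, so P_max = 71
Inverse supply: P = 9/4 + Q/4, so P_min = 9/4
CS = (1/2) * 55 * (71 - 16) = 3025/2
PS = (1/2) * 55 * (16 - 9/4) = 3025/8
TS = CS + PS = 3025/2 + 3025/8 = 15125/8

15125/8


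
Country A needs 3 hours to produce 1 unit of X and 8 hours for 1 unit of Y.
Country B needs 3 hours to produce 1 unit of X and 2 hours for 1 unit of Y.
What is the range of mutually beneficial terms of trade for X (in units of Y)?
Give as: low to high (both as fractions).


Opportunity cost of X for Country A = hours_X / hours_Y = 3/8 = 3/8 units of Y
Opportunity cost of X for Country B = hours_X / hours_Y = 3/2 = 3/2 units of Y
Terms of trade must be between the two opportunity costs.
Range: 3/8 to 3/2

3/8 to 3/2


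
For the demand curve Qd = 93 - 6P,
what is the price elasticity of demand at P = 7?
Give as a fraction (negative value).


dQ/dP = -6
At P = 7: Q = 93 - 6*7 = 51
E = (dQ/dP)(P/Q) = (-6)(7/51) = -14/17

-14/17


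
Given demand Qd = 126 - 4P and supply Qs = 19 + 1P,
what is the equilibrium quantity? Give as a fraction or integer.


First find equilibrium price:
126 - 4P = 19 + 1P
P* = 107/5 = 107/5
Then substitute into demand:
Q* = 126 - 4 * 107/5 = 202/5

202/5


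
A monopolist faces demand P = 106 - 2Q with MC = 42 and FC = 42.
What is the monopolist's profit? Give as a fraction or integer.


MR = MC: 106 - 4Q = 42
Q* = 16
P* = 106 - 2*16 = 74
Profit = (P* - MC)*Q* - FC
= (74 - 42)*16 - 42
= 32*16 - 42
= 512 - 42 = 470

470


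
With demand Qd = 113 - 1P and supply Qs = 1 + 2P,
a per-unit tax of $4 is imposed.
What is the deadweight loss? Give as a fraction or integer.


Pre-tax equilibrium quantity: Q* = 227/3
Post-tax equilibrium quantity: Q_tax = 73
Reduction in quantity: Q* - Q_tax = 8/3
DWL = (1/2) * tax * (Q* - Q_tax)
DWL = (1/2) * 4 * 8/3 = 16/3

16/3


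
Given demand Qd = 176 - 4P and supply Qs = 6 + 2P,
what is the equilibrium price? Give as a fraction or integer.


At equilibrium, Qd = Qs.
176 - 4P = 6 + 2P
176 - 6 = 4P + 2P
170 = 6P
P* = 170/6 = 85/3

85/3


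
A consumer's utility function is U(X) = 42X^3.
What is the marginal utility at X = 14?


MU = dU/dX = 42*3*X^(3-1)
MU = 126*X^2
At X = 14:
MU = 126 * 14^2
MU = 126 * 196 = 24696

24696


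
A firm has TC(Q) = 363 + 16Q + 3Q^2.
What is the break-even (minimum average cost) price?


AC(Q) = 363/Q + 16 + 3Q
To minimize: dAC/dQ = -363/Q^2 + 3 = 0
Q^2 = 363/3 = 121
Q* = 11
Min AC = 363/11 + 16 + 3*11
Min AC = 33 + 16 + 33 = 82

82


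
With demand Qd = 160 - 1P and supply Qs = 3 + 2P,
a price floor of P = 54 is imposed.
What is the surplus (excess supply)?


At P = 54:
Qd = 160 - 1*54 = 106
Qs = 3 + 2*54 = 111
Surplus = Qs - Qd = 111 - 106 = 5

5


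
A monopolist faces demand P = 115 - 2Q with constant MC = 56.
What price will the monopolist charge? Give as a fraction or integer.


MR = 115 - 4Q
Set MR = MC: 115 - 4Q = 56
Q* = 59/4
Substitute into demand:
P* = 115 - 2*59/4 = 171/2

171/2


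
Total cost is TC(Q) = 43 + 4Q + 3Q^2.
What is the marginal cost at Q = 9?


MC = dTC/dQ = 4 + 2*3*Q
At Q = 9:
MC = 4 + 6*9
MC = 4 + 54 = 58

58


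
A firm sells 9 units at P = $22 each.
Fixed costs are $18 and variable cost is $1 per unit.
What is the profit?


Total Revenue = P * Q = 22 * 9 = $198
Total Cost = FC + VC*Q = 18 + 1*9 = $27
Profit = TR - TC = 198 - 27 = $171

$171


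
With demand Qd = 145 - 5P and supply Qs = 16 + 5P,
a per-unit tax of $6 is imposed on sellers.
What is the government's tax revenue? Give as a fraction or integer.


With tax on sellers, new supply: Qs' = 16 + 5(P - 6)
= 5P - 14
New equilibrium quantity:
Q_new = 131/2
Tax revenue = tax * Q_new = 6 * 131/2 = 393

393


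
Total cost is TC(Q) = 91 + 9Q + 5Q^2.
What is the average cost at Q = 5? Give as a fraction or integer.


TC(5) = 91 + 9*5 + 5*5^2
TC(5) = 91 + 45 + 125 = 261
AC = TC/Q = 261/5 = 261/5

261/5


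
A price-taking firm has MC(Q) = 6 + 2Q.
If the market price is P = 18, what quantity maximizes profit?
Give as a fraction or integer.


In perfect competition, profit is maximized where P = MC.
18 = 6 + 2Q
12 = 2Q
Q* = 12/2 = 6

6


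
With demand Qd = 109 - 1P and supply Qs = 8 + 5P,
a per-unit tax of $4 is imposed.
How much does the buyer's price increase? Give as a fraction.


With a per-unit tax, the buyer's price increase depends on relative slopes.
Supply slope: d = 5, Demand slope: b = 1
Buyer's price increase = d * tax / (b + d)
= 5 * 4 / (1 + 5)
= 20 / 6 = 10/3

10/3


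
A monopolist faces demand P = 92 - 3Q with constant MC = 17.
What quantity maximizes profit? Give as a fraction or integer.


TR = P*Q = (92 - 3Q)Q = 92Q - 3Q^2
MR = dTR/dQ = 92 - 6Q
Set MR = MC:
92 - 6Q = 17
75 = 6Q
Q* = 75/6 = 25/2

25/2


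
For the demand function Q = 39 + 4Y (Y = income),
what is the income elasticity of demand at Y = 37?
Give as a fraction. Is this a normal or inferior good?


dQ/dY = 4
At Y = 37: Q = 39 + 4*37 = 187
Ey = (dQ/dY)(Y/Q) = 4 * 37 / 187 = 148/187
Since Ey > 0, this is a normal good.

148/187 (normal good)


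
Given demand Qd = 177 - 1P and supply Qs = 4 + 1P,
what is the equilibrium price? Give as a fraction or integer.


At equilibrium, Qd = Qs.
177 - 1P = 4 + 1P
177 - 4 = 1P + 1P
173 = 2P
P* = 173/2 = 173/2

173/2


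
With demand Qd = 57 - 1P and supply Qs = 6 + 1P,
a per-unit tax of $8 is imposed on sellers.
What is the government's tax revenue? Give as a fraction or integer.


With tax on sellers, new supply: Qs' = 6 + 1(P - 8)
= 1P - 2
New equilibrium quantity:
Q_new = 55/2
Tax revenue = tax * Q_new = 8 * 55/2 = 220

220


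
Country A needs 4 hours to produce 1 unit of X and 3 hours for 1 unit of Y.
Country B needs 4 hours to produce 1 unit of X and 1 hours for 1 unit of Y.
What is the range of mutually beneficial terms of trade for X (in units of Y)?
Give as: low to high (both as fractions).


Opportunity cost of X for Country A = hours_X / hours_Y = 4/3 = 4/3 units of Y
Opportunity cost of X for Country B = hours_X / hours_Y = 4/1 = 4 units of Y
Terms of trade must be between the two opportunity costs.
Range: 4/3 to 4

4/3 to 4
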